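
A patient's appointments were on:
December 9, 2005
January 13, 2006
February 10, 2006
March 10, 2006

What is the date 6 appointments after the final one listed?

All dates are Fridays, 35, 28, 28 days apart.
Specifically, the 2nd Friday of each month.
April 2006 — 2nd Friday is April 14, 2006.
May 2006 — 2nd Friday is May 12, 2006.
June 2006 — 2nd Friday is June 9, 2006.
2nd Friday of July 2006: July 14, 2006.
2nd Friday of August 2006: August 11, 2006.
September 2006 — 2nd Friday is September 8, 2006.

September 8, 2006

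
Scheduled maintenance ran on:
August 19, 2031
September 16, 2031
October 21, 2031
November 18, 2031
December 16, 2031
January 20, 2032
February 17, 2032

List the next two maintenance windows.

March 16, 2032; April 20, 2032

Gaps: 28, 35, 28, 28, 35, 28 days — a mix of 28 and 35. Every date is a Tuesday.
Each is the 3rd Tuesday of its month.
March 2032 — 3rd Tuesday is March 16, 2032.
April 2032 — 3rd Tuesday is April 20, 2032.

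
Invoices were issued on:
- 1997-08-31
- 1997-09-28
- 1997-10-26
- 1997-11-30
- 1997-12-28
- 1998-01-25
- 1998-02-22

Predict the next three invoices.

All Sundays; the gaps (28, 28, 35, 28, 28, 28) vary with month length.
This is the last Sunday of each month.
Last Sunday of March 1998: 1998-03-29.
April 1998 ends with Sunday 1998-04-26.
Last Sunday of May 1998: 1998-05-31.

1998-03-29, 1998-04-26, 1998-05-31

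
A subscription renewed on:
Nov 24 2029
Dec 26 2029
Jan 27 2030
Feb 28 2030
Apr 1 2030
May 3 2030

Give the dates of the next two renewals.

The spacing is 32, 32, 32, 32, 32 days — always 32 days.
May 3 2030 + 32 days = Jun 4 2030.
Jun 4 2030 + 32 days = Jul 6 2030.

Jun 4 2030, Jul 6 2030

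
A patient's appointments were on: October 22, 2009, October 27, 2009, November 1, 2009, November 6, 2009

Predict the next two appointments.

The spacing is 5, 5, 5 days — always 5 days.
November 6, 2009 + 5 days = November 11, 2009.
November 11, 2009 + 5 days = November 16, 2009.

November 11, 2009; November 16, 2009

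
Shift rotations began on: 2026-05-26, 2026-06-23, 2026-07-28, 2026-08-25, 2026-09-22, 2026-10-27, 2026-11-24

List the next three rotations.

2026-12-22, 2027-01-26, 2027-02-23

All dates are Tuesdays, 28, 35, 28, 28, 35, 28 days apart.
Specifically, the 4th Tuesday of each month.
4th Tuesday of December 2026: 2026-12-22.
January 2027 — 4th Tuesday is 2027-01-26.
February 2027 — 4th Tuesday is 2027-02-23.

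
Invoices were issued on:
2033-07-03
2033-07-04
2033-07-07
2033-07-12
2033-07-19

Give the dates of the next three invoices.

2033-07-28, 2033-08-08, 2033-08-21

Gaps: 1, 3, 5, 7 days — each gap is 2 larger than the previous one.
Next gap: 9 days. 2033-07-19 + 9 days = 2033-07-28.
Next gap: 11 days. 2033-07-28 + 11 days = 2033-08-08.
Next gap: 13 days. 2033-08-08 + 13 days = 2033-08-21.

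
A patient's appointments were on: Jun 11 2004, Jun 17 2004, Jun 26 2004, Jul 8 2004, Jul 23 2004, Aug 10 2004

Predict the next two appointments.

Gaps: 6, 9, 12, 15, 18 days — each gap is 3 larger than the previous one.
Next gap: 21 days. Aug 10 2004 + 21 days = Aug 31 2004.
Next gap: 24 days. Aug 31 2004 + 24 days = Sep 24 2004.

Aug 31 2004, Sep 24 2004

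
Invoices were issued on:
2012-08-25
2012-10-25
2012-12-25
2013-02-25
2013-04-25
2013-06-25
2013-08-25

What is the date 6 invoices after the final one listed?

2014-08-25

The day-of-month is always 25 (61, 61, 62, 59, 61, 61 days between events).
So this recurs on the 25th of every 2 months.
October 2013: 2013-10-25.
Next: December 2013 → 2013-12-25.
February 2014: 2014-02-25.
Next: April 2014 → 2014-04-25.
June 2014: 2014-06-25.
Next: August 2014 → 2014-08-25.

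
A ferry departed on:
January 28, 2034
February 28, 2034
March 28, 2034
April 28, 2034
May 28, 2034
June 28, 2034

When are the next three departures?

July 28, 2034; August 28, 2034; September 28, 2034

The day-of-month is always 28 (31, 28, 31, 30, 31 days between events).
So this recurs on the 28th of each month.
Next: July 2034 → July 28, 2034.
August 2034: August 28, 2034.
September 2034: September 28, 2034.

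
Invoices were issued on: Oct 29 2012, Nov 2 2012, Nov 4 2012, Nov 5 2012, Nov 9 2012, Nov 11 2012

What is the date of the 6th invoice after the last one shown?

Nov 25 2012

The gap pattern 4, 2, 1, 4, 2 repeats every 3 events.
These are the Mondays, Fridays and Sundays of each week.
The following Monday is Nov 12 2012.
Next Friday: Nov 16 2012.
The following Sunday is Nov 18 2012.
The following Monday is Nov 19 2012.
The following Friday is Nov 23 2012.
Next Sunday: Nov 25 2012.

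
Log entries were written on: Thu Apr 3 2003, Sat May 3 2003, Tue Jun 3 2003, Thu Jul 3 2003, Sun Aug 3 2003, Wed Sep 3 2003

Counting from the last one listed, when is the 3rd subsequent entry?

Wed Dec 3 2003

Gaps: 30, 31, 30, 31, 31 days — not constant. Every event is on the 3rd of the month.
Pattern: the 3rd of each month.
Next: October 2003 → Fri Oct 3 2003.
November 2003: Mon Nov 3 2003.
Next: December 2003 → Wed Dec 3 2003.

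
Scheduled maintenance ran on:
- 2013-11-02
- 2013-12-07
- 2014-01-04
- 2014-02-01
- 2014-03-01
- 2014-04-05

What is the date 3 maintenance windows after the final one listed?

All dates are Saturdays, 35, 28, 28, 28, 35 days apart.
Specifically, the 1st Saturday of each month.
May 2014 — 1st Saturday is 2014-05-03.
June 2014 — 1st Saturday is 2014-06-07.
July 2014 — 1st Saturday is 2014-07-05.

2014-07-05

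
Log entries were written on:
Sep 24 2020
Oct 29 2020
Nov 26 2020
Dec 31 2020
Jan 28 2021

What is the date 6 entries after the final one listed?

All Thursdays; the gaps (35, 28, 35, 28) vary with month length.
This is the last Thursday of each month.
February 2021 ends with Thursday Feb 25 2021.
Last Thursday of March 2021: Mar 25 2021.
Last Thursday of April 2021: Apr 29 2021.
May 2021 ends with Thursday May 27 2021.
June 2021 ends with Thursday Jun 24 2021.
July 2021 ends with Thursday Jul 29 2021.

Jul 29 2021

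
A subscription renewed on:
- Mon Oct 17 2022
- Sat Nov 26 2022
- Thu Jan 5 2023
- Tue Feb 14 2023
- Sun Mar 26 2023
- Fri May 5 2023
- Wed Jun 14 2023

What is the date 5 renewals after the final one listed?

Sun Dec 31 2023

Gaps between consecutive events: 40, 40, 40, 40, 40, 40 days — a constant 40-day interval.
Wed Jun 14 2023 + 40 days = Mon Jul 24 2023.
Mon Jul 24 2023 + 40 days = Sat Sep 2 2023.
Sat Sep 2 2023 + 40 days = Thu Oct 12 2023.
Thu Oct 12 2023 + 40 days = Tue Nov 21 2023.
Tue Nov 21 2023 + 40 days = Sun Dec 31 2023.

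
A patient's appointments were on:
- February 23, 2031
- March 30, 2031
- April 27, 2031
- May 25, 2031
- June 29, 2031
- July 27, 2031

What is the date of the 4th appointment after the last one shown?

November 30, 2031

All Sundays; the gaps (35, 28, 28, 35, 28) vary with month length.
This is the last Sunday of each month.
August 2031 ends with Sunday August 31, 2031.
Last Sunday of September 2031: September 28, 2031.
Last Sunday of October 2031: October 26, 2031.
November 2031 ends with Sunday November 30, 2031.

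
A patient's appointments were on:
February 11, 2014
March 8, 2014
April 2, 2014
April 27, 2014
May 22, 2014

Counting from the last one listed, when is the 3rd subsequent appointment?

August 5, 2014

Gaps between consecutive events: 25, 25, 25, 25 days — a constant 25-day interval.
May 22, 2014 + 25 days = June 16, 2014.
June 16, 2014 + 25 days = July 11, 2014.
July 11, 2014 + 25 days = August 5, 2014.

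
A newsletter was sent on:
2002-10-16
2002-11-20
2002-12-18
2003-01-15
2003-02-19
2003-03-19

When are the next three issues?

2003-04-16, 2003-05-21, 2003-06-18

These are Wednesdays at 28- or 35-day spacing (35, 28, 28, 35, 28).
The pattern: 3rd Wednesday of the month.
3rd Wednesday of April 2003: 2003-04-16.
May 2003 — 3rd Wednesday is 2003-05-21.
June 2003 — 3rd Wednesday is 2003-06-18.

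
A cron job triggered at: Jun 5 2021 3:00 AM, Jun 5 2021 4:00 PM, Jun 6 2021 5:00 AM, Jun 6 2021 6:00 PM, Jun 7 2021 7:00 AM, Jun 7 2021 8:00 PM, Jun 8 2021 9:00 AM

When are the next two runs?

Gaps: 13, 13, 13, 13, 13, 13 hours — each event is 13 hours after the previous one.
Jun 8 2021 9:00 AM + 13 h = Jun 8 2021 10:00 PM.
Jun 8 2021 10:00 PM + 13 h = Jun 9 2021 11:00 AM.

Jun 8 2021 10:00 PM, Jun 9 2021 11:00 AM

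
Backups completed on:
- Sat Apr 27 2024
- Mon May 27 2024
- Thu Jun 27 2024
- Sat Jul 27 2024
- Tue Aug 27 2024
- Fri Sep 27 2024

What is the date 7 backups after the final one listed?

Sun Apr 27 2025

Each date is the 27th; the gaps (30, 31, 30, 31, 31) track the month lengths.
The rule is the 27th of each month.
Next: October 2024 → Sun Oct 27 2024.
November 2024: Wed Nov 27 2024.
Next: December 2024 → Fri Dec 27 2024.
Next: January 2025 → Mon Jan 27 2025.
Next: February 2025 → Thu Feb 27 2025.
March 2025: Thu Mar 27 2025.
April 2025: Sun Apr 27 2025.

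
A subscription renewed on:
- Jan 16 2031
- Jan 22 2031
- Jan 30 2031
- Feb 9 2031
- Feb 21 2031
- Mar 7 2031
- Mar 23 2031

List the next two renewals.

Apr 10 2031, Apr 30 2031

Gaps: 6, 8, 10, 12, 14, 16 days — each gap is 2 larger than the previous one.
Next gap: 18 days. Mar 23 2031 + 18 days = Apr 10 2031.
Next gap: 20 days. Apr 10 2031 + 20 days = Apr 30 2031.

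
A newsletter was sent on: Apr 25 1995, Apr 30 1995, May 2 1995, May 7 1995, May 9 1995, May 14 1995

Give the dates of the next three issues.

May 16 1995, May 21 1995, May 23 1995

Gaps: 5, 2, 5, 2, 5 days — not constant, but cyclic with period 2.
The events fall on every Tuesday and Sunday.
The following Tuesday is May 16 1995.
The following Sunday is May 21 1995.
Next Tuesday: May 23 1995.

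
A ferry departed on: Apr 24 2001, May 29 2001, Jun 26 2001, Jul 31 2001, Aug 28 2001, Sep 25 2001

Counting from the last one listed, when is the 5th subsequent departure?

Every date is a Tuesday; gaps 35, 28, 35, 28, 28 days.
Each is the last Tuesday of its month (at least one falls on the 29th or later, ruling out '4th Tuesday').
Last Tuesday of October 2001: Oct 30 2001.
November 2001 ends with Tuesday Nov 27 2001.
December 2001 ends with Tuesday Dec 25 2001.
January 2002 ends with Tuesday Jan 29 2002.
Last Tuesday of February 2002: Feb 26 2002.

Feb 26 2002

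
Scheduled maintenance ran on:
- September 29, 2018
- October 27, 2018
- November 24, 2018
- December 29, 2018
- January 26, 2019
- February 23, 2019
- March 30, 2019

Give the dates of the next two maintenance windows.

April 27, 2019; May 25, 2019

Every date is a Saturday; gaps 28, 28, 35, 28, 28, 35 days.
Each is the last Saturday of its month (at least one falls on the 29th or later, ruling out '4th Saturday').
April 2019 ends with Saturday April 27, 2019.
May 2019 ends with Saturday May 25, 2019.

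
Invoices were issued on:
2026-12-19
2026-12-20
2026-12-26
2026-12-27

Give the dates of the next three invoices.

Every event lands on a Saturday or Sunday (gaps cycle 1, 6, 1).
So the schedule is: every Saturday and Sunday.
Next Saturday: 2027-01-02.
The following Sunday is 2027-01-03.
Next Saturday: 2027-01-09.

2027-01-02, 2027-01-03, 2027-01-09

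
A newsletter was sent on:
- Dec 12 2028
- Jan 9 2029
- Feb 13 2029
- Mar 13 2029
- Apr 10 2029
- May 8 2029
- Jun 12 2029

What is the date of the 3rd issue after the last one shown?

Sep 11 2029

These are Tuesdays at 28- or 35-day spacing (28, 35, 28, 28, 28, 35).
The pattern: 2nd Tuesday of the month.
2nd Tuesday of July 2029: Jul 10 2029.
August 2029 — 2nd Tuesday is Aug 14 2029.
September 2029 — 2nd Tuesday is Sep 11 2029.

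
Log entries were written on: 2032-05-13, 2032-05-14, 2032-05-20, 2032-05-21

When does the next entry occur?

2032-05-27

Every event lands on a Thursday or Friday (gaps cycle 1, 6, 1).
So the schedule is: every Thursday and Friday.
Next Thursday: 2032-05-27.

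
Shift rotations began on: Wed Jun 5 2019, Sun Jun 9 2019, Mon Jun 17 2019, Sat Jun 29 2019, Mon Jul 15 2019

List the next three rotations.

The spacing grows by 4 each time: 4, 8, 12, 16 days.
Next gap: 20 days. Mon Jul 15 2019 + 20 days = Sun Aug 4 2019.
Next gap: 24 days. Sun Aug 4 2019 + 24 days = Wed Aug 28 2019.
Next gap: 28 days. Wed Aug 28 2019 + 28 days = Wed Sep 25 2019.

Sun Aug 4 2019, Wed Aug 28 2019, Wed Sep 25 2019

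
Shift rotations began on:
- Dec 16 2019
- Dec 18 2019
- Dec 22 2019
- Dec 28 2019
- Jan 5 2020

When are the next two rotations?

Intervals are 2, 4, 6, 8 days — an arithmetic progression with common difference 2.
Next gap: 10 days. Jan 5 2020 + 10 days = Jan 15 2020.
Next gap: 12 days. Jan 15 2020 + 12 days = Jan 27 2020.

Jan 15 2020, Jan 27 2020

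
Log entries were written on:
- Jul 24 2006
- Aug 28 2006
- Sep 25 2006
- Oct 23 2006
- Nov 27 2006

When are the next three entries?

Dec 25 2006, Jan 22 2007, Feb 26 2007

These are Mondays at 28- or 35-day spacing (35, 28, 28, 35).
The pattern: 4th Monday of the month.
December 2006 — 4th Monday is Dec 25 2006.
January 2007 — 4th Monday is Jan 22 2007.
4th Monday of February 2007: Feb 26 2007.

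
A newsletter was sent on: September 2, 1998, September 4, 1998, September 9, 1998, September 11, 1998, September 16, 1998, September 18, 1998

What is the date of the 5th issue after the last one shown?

Every event lands on a Wednesday or Friday (gaps cycle 2, 5, 2, 5, 2).
So the schedule is: every Wednesday and Friday.
Next Wednesday: September 23, 1998.
Next Friday: September 25, 1998.
Next Wednesday: September 30, 1998.
Next Friday: October 2, 1998.
Next Wednesday: October 7, 1998.

October 7, 1998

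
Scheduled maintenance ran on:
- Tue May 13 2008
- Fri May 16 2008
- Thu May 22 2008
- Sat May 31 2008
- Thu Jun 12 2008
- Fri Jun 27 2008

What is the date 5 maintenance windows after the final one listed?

The spacing grows by 3 each time: 3, 6, 9, 12, 15 days.
Next gap: 18 days. Fri Jun 27 2008 + 18 days = Tue Jul 15 2008.
Next gap: 21 days. Tue Jul 15 2008 + 21 days = Tue Aug 5 2008.
Next gap: 24 days. Tue Aug 5 2008 + 24 days = Fri Aug 29 2008.
Next gap: 27 days. Fri Aug 29 2008 + 27 days = Thu Sep 25 2008.
Next gap: 30 days. Thu Sep 25 2008 + 30 days = Sat Oct 25 2008.

Sat Oct 25 2008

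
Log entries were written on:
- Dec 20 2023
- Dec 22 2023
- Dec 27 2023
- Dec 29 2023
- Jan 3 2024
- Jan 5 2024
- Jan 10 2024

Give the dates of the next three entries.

Gaps: 2, 5, 2, 5, 2, 5 days — not constant, but cyclic with period 2.
The events fall on every Wednesday and Friday.
The following Friday is Jan 12 2024.
The following Wednesday is Jan 17 2024.
Next Friday: Jan 19 2024.

Jan 12 2024, Jan 17 2024, Jan 19 2024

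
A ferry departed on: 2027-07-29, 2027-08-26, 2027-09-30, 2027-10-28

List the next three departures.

All Thursdays; the gaps (28, 35, 28) vary with month length.
This is the last Thursday of each month.
November 2027 ends with Thursday 2027-11-25.
Last Thursday of December 2027: 2027-12-30.
January 2028 ends with Thursday 2028-01-27.

2027-11-25, 2027-12-30, 2028-01-27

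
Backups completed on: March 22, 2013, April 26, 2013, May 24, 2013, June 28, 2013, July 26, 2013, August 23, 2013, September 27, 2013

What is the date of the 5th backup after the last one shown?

All dates are Fridays, 35, 28, 35, 28, 28, 35 days apart.
Specifically, the 4th Friday of each month.
4th Friday of October 2013: October 25, 2013.
November 2013 — 4th Friday is November 22, 2013.
4th Friday of December 2013: December 27, 2013.
January 2014 — 4th Friday is January 24, 2014.
February 2014 — 4th Friday is February 28, 2014.

February 28, 2014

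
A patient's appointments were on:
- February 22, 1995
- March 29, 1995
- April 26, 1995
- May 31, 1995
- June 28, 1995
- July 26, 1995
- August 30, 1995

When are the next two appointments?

All Wednesdays; the gaps (35, 28, 35, 28, 28, 35) vary with month length.
This is the last Wednesday of each month.
Last Wednesday of September 1995: September 27, 1995.
October 1995 ends with Wednesday October 25, 1995.

September 27, 1995; October 25, 1995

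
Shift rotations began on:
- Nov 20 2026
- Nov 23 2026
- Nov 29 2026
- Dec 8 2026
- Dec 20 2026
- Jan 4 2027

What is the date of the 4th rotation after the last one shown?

Apr 4 2027

Gaps: 3, 6, 9, 12, 15 days — each gap is 3 larger than the previous one.
Next gap: 18 days. Jan 4 2027 + 18 days = Jan 22 2027.
Next gap: 21 days. Jan 22 2027 + 21 days = Feb 12 2027.
Next gap: 24 days. Feb 12 2027 + 24 days = Mar 8 2027.
Next gap: 27 days. Mar 8 2027 + 27 days = Apr 4 2027.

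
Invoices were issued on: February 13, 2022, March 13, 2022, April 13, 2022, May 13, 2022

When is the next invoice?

June 13, 2022

The day-of-month is always 13 (28, 31, 30 days between events).
So this recurs on the 13th of each month.
Next: June 2022 → June 13, 2022.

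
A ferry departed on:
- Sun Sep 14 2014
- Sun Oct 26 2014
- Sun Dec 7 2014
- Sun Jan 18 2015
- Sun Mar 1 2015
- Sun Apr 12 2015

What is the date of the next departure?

The spacing is 42, 42, 42, 42, 42 days — always 42 days.
Sun Apr 12 2015 + 42 days = Sun May 24 2015.

Sun May 24 2015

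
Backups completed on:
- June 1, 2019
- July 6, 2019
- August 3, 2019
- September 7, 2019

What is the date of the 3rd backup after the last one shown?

December 7, 2019

These are Saturdays at 28- or 35-day spacing (35, 28, 35).
The pattern: 1st Saturday of the month.
1st Saturday of October 2019: October 5, 2019.
1st Saturday of November 2019: November 2, 2019.
1st Saturday of December 2019: December 7, 2019.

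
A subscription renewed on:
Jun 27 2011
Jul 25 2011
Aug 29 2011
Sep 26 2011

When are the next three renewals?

Every date is a Monday; gaps 28, 35, 28 days.
Each is the last Monday of its month (at least one falls on the 29th or later, ruling out '4th Monday').
Last Monday of October 2011: Oct 31 2011.
November 2011 ends with Monday Nov 28 2011.
Last Monday of December 2011: Dec 26 2011.

Oct 31 2011, Nov 28 2011, Dec 26 2011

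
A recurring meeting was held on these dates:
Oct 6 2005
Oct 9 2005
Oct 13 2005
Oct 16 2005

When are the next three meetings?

Oct 20 2005, Oct 23 2005, Oct 27 2005

Every event lands on a Thursday or Sunday (gaps cycle 3, 4, 3).
So the schedule is: every Thursday and Sunday.
Next Thursday: Oct 20 2005.
Next Sunday: Oct 23 2005.
The following Thursday is Oct 27 2005.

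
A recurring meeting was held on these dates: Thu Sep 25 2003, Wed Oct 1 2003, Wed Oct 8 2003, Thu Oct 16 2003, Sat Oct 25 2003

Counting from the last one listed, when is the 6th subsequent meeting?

Gaps: 6, 7, 8, 9 days — each gap is 1 larger than the previous one.
Next gap: 10 days. Sat Oct 25 2003 + 10 days = Tue Nov 4 2003.
Next gap: 11 days. Tue Nov 4 2003 + 11 days = Sat Nov 15 2003.
Next gap: 12 days. Sat Nov 15 2003 + 12 days = Thu Nov 27 2003.
Next gap: 13 days. Thu Nov 27 2003 + 13 days = Wed Dec 10 2003.
Next gap: 14 days. Wed Dec 10 2003 + 14 days = Wed Dec 24 2003.
Next gap: 15 days. Wed Dec 24 2003 + 15 days = Thu Jan 8 2004.

Thu Jan 8 2004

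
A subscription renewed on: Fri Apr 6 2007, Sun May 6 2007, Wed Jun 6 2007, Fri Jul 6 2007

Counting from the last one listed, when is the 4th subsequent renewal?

The day-of-month is always 6 (30, 31, 30 days between events).
So this recurs on the 6th of each month.
Next: August 2007 → Mon Aug 6 2007.
September 2007: Thu Sep 6 2007.
Next: October 2007 → Sat Oct 6 2007.
Next: November 2007 → Tue Nov 6 2007.

Tue Nov 6 2007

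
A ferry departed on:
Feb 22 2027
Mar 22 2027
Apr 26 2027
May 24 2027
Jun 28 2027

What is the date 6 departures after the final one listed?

These are Mondays at 28- or 35-day spacing (28, 35, 28, 35).
The pattern: 4th Monday of the month.
July 2027 — 4th Monday is Jul 26 2027.
August 2027 — 4th Monday is Aug 23 2027.
4th Monday of September 2027: Sep 27 2027.
4th Monday of October 2027: Oct 25 2027.
November 2027 — 4th Monday is Nov 22 2027.
December 2027 — 4th Monday is Dec 27 2027.

Dec 27 2027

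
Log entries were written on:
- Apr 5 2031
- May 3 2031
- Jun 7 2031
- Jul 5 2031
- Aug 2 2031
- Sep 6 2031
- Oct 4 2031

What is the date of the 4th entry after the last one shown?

Gaps: 28, 35, 28, 28, 35, 28 days — a mix of 28 and 35. Every date is a Saturday.
Each is the 1st Saturday of its month.
1st Saturday of November 2031: Nov 1 2031.
December 2031 — 1st Saturday is Dec 6 2031.
January 2032 — 1st Saturday is Jan 3 2032.
1st Saturday of February 2032: Feb 7 2032.

Feb 7 2032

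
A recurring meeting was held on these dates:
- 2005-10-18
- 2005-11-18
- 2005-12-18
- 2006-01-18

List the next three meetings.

2006-02-18, 2006-03-18, 2006-04-18

The day-of-month is always 18 (31, 30, 31 days between events).
So this recurs on the 18th of each month.
Next: February 2006 → 2006-02-18.
Next: March 2006 → 2006-03-18.
Next: April 2006 → 2006-04-18.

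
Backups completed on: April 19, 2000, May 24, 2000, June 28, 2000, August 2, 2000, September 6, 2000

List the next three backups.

Every event comes 35 days after the last (35, 35, 35, 35).
September 6, 2000 + 35 days = October 11, 2000.
October 11, 2000 + 35 days = November 15, 2000.
November 15, 2000 + 35 days = December 20, 2000.

October 11, 2000; November 15, 2000; December 20, 2000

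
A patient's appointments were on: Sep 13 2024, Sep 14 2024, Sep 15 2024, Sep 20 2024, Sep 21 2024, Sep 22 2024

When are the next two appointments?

Gaps: 1, 1, 5, 1, 1 days — not constant, but cyclic with period 3.
The events fall on every Friday, Saturday and Sunday.
Next Friday: Sep 27 2024.
Next Saturday: Sep 28 2024.

Sep 27 2024, Sep 28 2024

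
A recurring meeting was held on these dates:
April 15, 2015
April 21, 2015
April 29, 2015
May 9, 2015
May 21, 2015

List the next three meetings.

Gaps: 6, 8, 10, 12 days — each gap is 2 larger than the previous one.
Next gap: 14 days. May 21, 2015 + 14 days = June 4, 2015.
Next gap: 16 days. June 4, 2015 + 16 days = June 20, 2015.
Next gap: 18 days. June 20, 2015 + 18 days = July 8, 2015.

June 4, 2015; June 20, 2015; July 8, 2015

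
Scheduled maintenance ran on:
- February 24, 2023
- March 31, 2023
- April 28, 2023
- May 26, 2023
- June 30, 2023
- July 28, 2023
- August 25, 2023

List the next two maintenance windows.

September 29, 2023; October 27, 2023

All Fridays; the gaps (35, 28, 28, 35, 28, 28) vary with month length.
This is the last Friday of each month.
September 2023 ends with Friday September 29, 2023.
Last Friday of October 2023: October 27, 2023.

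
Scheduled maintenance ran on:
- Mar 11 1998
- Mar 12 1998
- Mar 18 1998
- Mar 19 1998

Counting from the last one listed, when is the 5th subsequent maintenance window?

Gaps: 1, 6, 1 days — not constant, but cyclic with period 2.
The events fall on every Wednesday and Thursday.
The following Wednesday is Mar 25 1998.
The following Thursday is Mar 26 1998.
Next Wednesday: Apr 1 1998.
The following Thursday is Apr 2 1998.
The following Wednesday is Apr 8 1998.

Apr 8 1998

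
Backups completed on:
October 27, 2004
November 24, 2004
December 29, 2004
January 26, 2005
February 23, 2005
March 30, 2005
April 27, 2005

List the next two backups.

All Wednesdays; the gaps (28, 35, 28, 28, 35, 28) vary with month length.
This is the last Wednesday of each month.
May 2005 ends with Wednesday May 25, 2005.
June 2005 ends with Wednesday June 29, 2005.

May 25, 2005; June 29, 2005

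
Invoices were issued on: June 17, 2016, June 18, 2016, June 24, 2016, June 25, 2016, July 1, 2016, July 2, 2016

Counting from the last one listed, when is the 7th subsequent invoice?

July 29, 2016

The gap pattern 1, 6, 1, 6, 1 repeats every 2 events.
These are the Fridays and Saturdays of each week.
Next Friday: July 8, 2016.
Next Saturday: July 9, 2016.
The following Friday is July 15, 2016.
Next Saturday: July 16, 2016.
Next Friday: July 22, 2016.
Next Saturday: July 23, 2016.
The following Friday is July 29, 2016.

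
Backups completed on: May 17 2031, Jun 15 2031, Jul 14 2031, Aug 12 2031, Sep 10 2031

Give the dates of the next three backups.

Gaps between consecutive events: 29, 29, 29, 29 days — a constant 29-day interval.
Sep 10 2031 + 29 days = Oct 9 2031.
Oct 9 2031 + 29 days = Nov 7 2031.
Nov 7 2031 + 29 days = Dec 6 2031.

Oct 9 2031, Nov 7 2031, Dec 6 2031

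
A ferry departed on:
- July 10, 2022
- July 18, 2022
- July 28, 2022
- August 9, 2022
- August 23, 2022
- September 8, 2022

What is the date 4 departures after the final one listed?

The spacing grows by 2 each time: 8, 10, 12, 14, 16 days.
Next gap: 18 days. September 8, 2022 + 18 days = September 26, 2022.
Next gap: 20 days. September 26, 2022 + 20 days = October 16, 2022.
Next gap: 22 days. October 16, 2022 + 22 days = November 7, 2022.
Next gap: 24 days. November 7, 2022 + 24 days = December 1, 2022.

December 1, 2022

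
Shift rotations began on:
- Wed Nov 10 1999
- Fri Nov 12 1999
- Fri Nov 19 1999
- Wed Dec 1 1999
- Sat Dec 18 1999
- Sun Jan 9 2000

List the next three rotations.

Sat Feb 5 2000, Wed Mar 8 2000, Fri Apr 14 2000

The spacing grows by 5 each time: 2, 7, 12, 17, 22 days.
Next gap: 27 days. Sun Jan 9 2000 + 27 days = Sat Feb 5 2000.
Next gap: 32 days. Sat Feb 5 2000 + 32 days = Wed Mar 8 2000.
Next gap: 37 days. Wed Mar 8 2000 + 37 days = Fri Apr 14 2000.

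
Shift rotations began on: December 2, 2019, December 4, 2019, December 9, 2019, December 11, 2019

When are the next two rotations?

December 16, 2019; December 18, 2019

Gaps: 2, 5, 2 days — not constant, but cyclic with period 2.
The events fall on every Monday and Wednesday.
The following Monday is December 16, 2019.
Next Wednesday: December 18, 2019.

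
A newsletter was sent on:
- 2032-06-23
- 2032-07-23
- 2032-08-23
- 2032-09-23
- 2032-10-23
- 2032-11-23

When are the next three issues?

2032-12-23, 2033-01-23, 2033-02-23

Gaps: 30, 31, 31, 30, 31 days — not constant. Every event is on the 23rd of the month.
Pattern: the 23rd of each month.
Next: December 2032 → 2032-12-23.
January 2033: 2033-01-23.
Next: February 2033 → 2033-02-23.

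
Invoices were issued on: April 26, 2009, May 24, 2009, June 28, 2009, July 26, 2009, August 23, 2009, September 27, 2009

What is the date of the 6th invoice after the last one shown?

These are Sundays at 28- or 35-day spacing (28, 35, 28, 28, 35).
The pattern: 4th Sunday of the month.
October 2009 — 4th Sunday is October 25, 2009.
November 2009 — 4th Sunday is November 22, 2009.
December 2009 — 4th Sunday is December 27, 2009.
January 2010 — 4th Sunday is January 24, 2010.
February 2010 — 4th Sunday is February 28, 2010.
4th Sunday of March 2010: March 28, 2010.

March 28, 2010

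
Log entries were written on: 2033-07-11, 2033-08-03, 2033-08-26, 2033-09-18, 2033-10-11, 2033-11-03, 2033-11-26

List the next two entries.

The spacing is 23, 23, 23, 23, 23, 23 days — always 23 days.
2033-11-26 + 23 days = 2033-12-19.
2033-12-19 + 23 days = 2034-01-11.

2033-12-19, 2034-01-11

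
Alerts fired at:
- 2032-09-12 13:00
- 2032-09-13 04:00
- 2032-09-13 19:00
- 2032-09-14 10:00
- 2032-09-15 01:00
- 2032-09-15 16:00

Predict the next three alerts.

The interval is a steady 15 hours (15, 15, 15, 15, 15).
2032-09-15 16:00 + 15 h = 2032-09-16 07:00.
2032-09-16 07:00 + 15 h = 2032-09-16 22:00.
2032-09-16 22:00 + 15 h = 2032-09-17 13:00.

2032-09-16 07:00, 2032-09-16 22:00, 2032-09-17 13:00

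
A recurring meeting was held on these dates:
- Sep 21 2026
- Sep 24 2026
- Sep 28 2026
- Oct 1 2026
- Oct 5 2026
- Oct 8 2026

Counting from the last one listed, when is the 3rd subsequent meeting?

Oct 19 2026

Every event lands on a Monday or Thursday (gaps cycle 3, 4, 3, 4, 3).
So the schedule is: every Monday and Thursday.
Next Monday: Oct 12 2026.
The following Thursday is Oct 15 2026.
The following Monday is Oct 19 2026.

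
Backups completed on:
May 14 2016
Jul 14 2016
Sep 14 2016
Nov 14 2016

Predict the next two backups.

Each date is the 14th; the gaps (61, 62, 61) track the month lengths.
The rule is the 14th of every 2 months.
Next: January 2017 → Jan 14 2017.
Next: March 2017 → Mar 14 2017.

Jan 14 2017, Mar 14 2017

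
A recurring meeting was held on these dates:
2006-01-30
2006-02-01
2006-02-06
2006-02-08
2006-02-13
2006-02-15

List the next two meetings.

2006-02-20, 2006-02-22

Every event lands on a Monday or Wednesday (gaps cycle 2, 5, 2, 5, 2).
So the schedule is: every Monday and Wednesday.
Next Monday: 2006-02-20.
Next Wednesday: 2006-02-22.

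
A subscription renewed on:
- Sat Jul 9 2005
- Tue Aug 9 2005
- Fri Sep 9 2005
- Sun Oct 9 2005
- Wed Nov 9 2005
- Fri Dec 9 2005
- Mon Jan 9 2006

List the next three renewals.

Each date is the 9th; the gaps (31, 31, 30, 31, 30, 31) track the month lengths.
The rule is the 9th of each month.
February 2006: Thu Feb 9 2006.
March 2006: Thu Mar 9 2006.
Next: April 2006 → Sun Apr 9 2006.

Thu Feb 9 2006, Thu Mar 9 2006, Sun Apr 9 2006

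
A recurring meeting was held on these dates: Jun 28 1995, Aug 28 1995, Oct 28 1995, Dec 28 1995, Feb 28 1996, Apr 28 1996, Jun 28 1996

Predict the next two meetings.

Aug 28 1996, Oct 28 1996

Gaps: 61, 61, 61, 62, 60, 61 days — not constant. Every event is on the 28th of the month.
Pattern: the 28th of every 2 months.
August 1996: Aug 28 1996.
Next: October 1996 → Oct 28 1996.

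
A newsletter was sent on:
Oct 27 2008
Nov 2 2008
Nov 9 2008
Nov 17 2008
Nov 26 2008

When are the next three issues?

Dec 6 2008, Dec 17 2008, Dec 29 2008

The spacing grows by 1 each time: 6, 7, 8, 9 days.
Next gap: 10 days. Nov 26 2008 + 10 days = Dec 6 2008.
Next gap: 11 days. Dec 6 2008 + 11 days = Dec 17 2008.
Next gap: 12 days. Dec 17 2008 + 12 days = Dec 29 2008.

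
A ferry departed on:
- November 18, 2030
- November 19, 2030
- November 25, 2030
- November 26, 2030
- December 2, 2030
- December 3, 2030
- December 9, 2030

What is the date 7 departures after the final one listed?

December 31, 2030

Gaps: 1, 6, 1, 6, 1, 6 days — not constant, but cyclic with period 2.
The events fall on every Monday and Tuesday.
The following Tuesday is December 10, 2030.
Next Monday: December 16, 2030.
Next Tuesday: December 17, 2030.
The following Monday is December 23, 2030.
The following Tuesday is December 24, 2030.
Next Monday: December 30, 2030.
The following Tuesday is December 31, 2030.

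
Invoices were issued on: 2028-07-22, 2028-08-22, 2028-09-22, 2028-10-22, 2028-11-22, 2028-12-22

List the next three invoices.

2029-01-22, 2029-02-22, 2029-03-22

Gaps: 31, 31, 30, 31, 30 days — not constant. Every event is on the 22nd of the month.
Pattern: the 22nd of each month.
Next: January 2029 → 2029-01-22.
Next: February 2029 → 2029-02-22.
March 2029: 2029-03-22.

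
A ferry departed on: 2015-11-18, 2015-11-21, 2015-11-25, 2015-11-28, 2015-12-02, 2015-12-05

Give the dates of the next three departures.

Every event lands on a Wednesday or Saturday (gaps cycle 3, 4, 3, 4, 3).
So the schedule is: every Wednesday and Saturday.
Next Wednesday: 2015-12-09.
The following Saturday is 2015-12-12.
Next Wednesday: 2015-12-16.

2015-12-09, 2015-12-12, 2015-12-16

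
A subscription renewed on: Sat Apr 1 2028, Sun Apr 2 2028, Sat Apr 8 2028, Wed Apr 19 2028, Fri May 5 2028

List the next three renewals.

Fri May 26 2028, Wed Jun 21 2028, Sat Jul 22 2028

The spacing grows by 5 each time: 1, 6, 11, 16 days.
Next gap: 21 days. Fri May 5 2028 + 21 days = Fri May 26 2028.
Next gap: 26 days. Fri May 26 2028 + 26 days = Wed Jun 21 2028.
Next gap: 31 days. Wed Jun 21 2028 + 31 days = Sat Jul 22 2028.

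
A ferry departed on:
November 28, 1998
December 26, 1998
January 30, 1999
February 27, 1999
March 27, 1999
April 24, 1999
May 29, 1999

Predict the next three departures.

June 26, 1999; July 31, 1999; August 28, 1999

Every date is a Saturday; gaps 28, 35, 28, 28, 28, 35 days.
Each is the last Saturday of its month (at least one falls on the 29th or later, ruling out '4th Saturday').
June 1999 ends with Saturday June 26, 1999.
Last Saturday of July 1999: July 31, 1999.
August 1999 ends with Saturday August 28, 1999.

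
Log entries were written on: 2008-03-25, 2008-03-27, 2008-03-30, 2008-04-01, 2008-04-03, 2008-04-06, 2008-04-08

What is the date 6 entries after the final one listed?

2008-04-22

Every event lands on a Tuesday or Thursday or Sunday (gaps cycle 2, 3, 2, 2, 3, 2).
So the schedule is: every Tuesday, Thursday and Sunday.
Next Thursday: 2008-04-10.
The following Sunday is 2008-04-13.
Next Tuesday: 2008-04-15.
The following Thursday is 2008-04-17.
Next Sunday: 2008-04-20.
Next Tuesday: 2008-04-22.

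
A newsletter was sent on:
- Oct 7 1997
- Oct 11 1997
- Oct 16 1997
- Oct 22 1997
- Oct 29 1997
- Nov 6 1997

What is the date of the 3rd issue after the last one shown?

Intervals are 4, 5, 6, 7, 8 days — an arithmetic progression with common difference 1.
Next gap: 9 days. Nov 6 1997 + 9 days = Nov 15 1997.
Next gap: 10 days. Nov 15 1997 + 10 days = Nov 25 1997.
Next gap: 11 days. Nov 25 1997 + 11 days = Dec 6 1997.

Dec 6 1997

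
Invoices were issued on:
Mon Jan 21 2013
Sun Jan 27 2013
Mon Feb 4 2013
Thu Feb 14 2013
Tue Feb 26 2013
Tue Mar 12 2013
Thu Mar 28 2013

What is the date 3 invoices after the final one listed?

Mon May 27 2013

The spacing grows by 2 each time: 6, 8, 10, 12, 14, 16 days.
Next gap: 18 days. Thu Mar 28 2013 + 18 days = Mon Apr 15 2013.
Next gap: 20 days. Mon Apr 15 2013 + 20 days = Sun May 5 2013.
Next gap: 22 days. Sun May 5 2013 + 22 days = Mon May 27 2013.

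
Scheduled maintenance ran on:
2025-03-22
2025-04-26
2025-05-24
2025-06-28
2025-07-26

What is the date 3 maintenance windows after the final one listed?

2025-10-25

These are Saturdays at 28- or 35-day spacing (35, 28, 35, 28).
The pattern: 4th Saturday of the month.
August 2025 — 4th Saturday is 2025-08-23.
4th Saturday of September 2025: 2025-09-27.
October 2025 — 4th Saturday is 2025-10-25.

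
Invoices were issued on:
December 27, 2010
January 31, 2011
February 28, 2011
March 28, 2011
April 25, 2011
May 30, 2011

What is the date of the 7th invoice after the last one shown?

December 26, 2011

Every date is a Monday; gaps 35, 28, 28, 28, 35 days.
Each is the last Monday of its month (at least one falls on the 29th or later, ruling out '4th Monday').
June 2011 ends with Monday June 27, 2011.
Last Monday of July 2011: July 25, 2011.
Last Monday of August 2011: August 29, 2011.
Last Monday of September 2011: September 26, 2011.
Last Monday of October 2011: October 31, 2011.
November 2011 ends with Monday November 28, 2011.
Last Monday of December 2011: December 26, 2011.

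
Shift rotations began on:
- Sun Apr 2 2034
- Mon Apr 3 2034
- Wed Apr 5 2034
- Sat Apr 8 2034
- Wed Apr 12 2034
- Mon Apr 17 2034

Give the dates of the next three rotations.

Sun Apr 23 2034, Sun Apr 30 2034, Mon May 8 2034

Gaps: 1, 2, 3, 4, 5 days — each gap is 1 larger than the previous one.
Next gap: 6 days. Mon Apr 17 2034 + 6 days = Sun Apr 23 2034.
Next gap: 7 days. Sun Apr 23 2034 + 7 days = Sun Apr 30 2034.
Next gap: 8 days. Sun Apr 30 2034 + 8 days = Mon May 8 2034.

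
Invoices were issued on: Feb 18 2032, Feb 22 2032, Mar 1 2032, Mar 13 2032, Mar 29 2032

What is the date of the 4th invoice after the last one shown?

Intervals are 4, 8, 12, 16 days — an arithmetic progression with common difference 4.
Next gap: 20 days. Mar 29 2032 + 20 days = Apr 18 2032.
Next gap: 24 days. Apr 18 2032 + 24 days = May 12 2032.
Next gap: 28 days. May 12 2032 + 28 days = Jun 9 2032.
Next gap: 32 days. Jun 9 2032 + 32 days = Jul 11 2032.

Jul 11 2032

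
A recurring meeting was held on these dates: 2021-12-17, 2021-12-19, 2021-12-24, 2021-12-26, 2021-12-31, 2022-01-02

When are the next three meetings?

Every event lands on a Friday or Sunday (gaps cycle 2, 5, 2, 5, 2).
So the schedule is: every Friday and Sunday.
The following Friday is 2022-01-07.
The following Sunday is 2022-01-09.
The following Friday is 2022-01-14.

2022-01-07, 2022-01-09, 2022-01-14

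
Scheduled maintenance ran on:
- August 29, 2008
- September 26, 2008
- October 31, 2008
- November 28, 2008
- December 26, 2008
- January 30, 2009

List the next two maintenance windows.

February 27, 2009; March 27, 2009

Every date is a Friday; gaps 28, 35, 28, 28, 35 days.
Each is the last Friday of its month (at least one falls on the 29th or later, ruling out '4th Friday').
February 2009 ends with Friday February 27, 2009.
March 2009 ends with Friday March 27, 2009.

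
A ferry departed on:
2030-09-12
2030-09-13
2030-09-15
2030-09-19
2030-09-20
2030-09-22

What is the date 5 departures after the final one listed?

2030-10-04

The gap pattern 1, 2, 4, 1, 2 repeats every 3 events.
These are the Thursdays, Fridays and Sundays of each week.
The following Thursday is 2030-09-26.
Next Friday: 2030-09-27.
Next Sunday: 2030-09-29.
Next Thursday: 2030-10-03.
The following Friday is 2030-10-04.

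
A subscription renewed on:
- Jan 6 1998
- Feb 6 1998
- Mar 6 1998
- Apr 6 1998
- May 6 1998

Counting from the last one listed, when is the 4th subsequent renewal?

The day-of-month is always 6 (31, 28, 31, 30 days between events).
So this recurs on the 6th of each month.
Next: June 1998 → Jun 6 1998.
July 1998: Jul 6 1998.
Next: August 1998 → Aug 6 1998.
September 1998: Sep 6 1998.

Sep 6 1998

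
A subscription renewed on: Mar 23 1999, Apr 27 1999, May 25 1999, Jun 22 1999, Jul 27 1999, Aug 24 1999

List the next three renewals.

Gaps: 35, 28, 28, 35, 28 days — a mix of 28 and 35. Every date is a Tuesday.
Each is the 4th Tuesday of its month.
4th Tuesday of September 1999: Sep 28 1999.
October 1999 — 4th Tuesday is Oct 26 1999.
4th Tuesday of November 1999: Nov 23 1999.

Sep 28 1999, Oct 26 1999, Nov 23 1999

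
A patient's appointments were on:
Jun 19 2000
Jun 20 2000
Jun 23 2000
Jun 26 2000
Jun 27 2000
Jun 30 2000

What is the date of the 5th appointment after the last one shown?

Jul 11 2000

Every event lands on a Monday or Tuesday or Friday (gaps cycle 1, 3, 3, 1, 3).
So the schedule is: every Monday, Tuesday and Friday.
The following Monday is Jul 3 2000.
The following Tuesday is Jul 4 2000.
Next Friday: Jul 7 2000.
The following Monday is Jul 10 2000.
The following Tuesday is Jul 11 2000.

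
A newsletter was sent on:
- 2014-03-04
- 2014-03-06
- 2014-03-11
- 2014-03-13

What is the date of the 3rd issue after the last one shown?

2014-03-25

The gap pattern 2, 5, 2 repeats every 2 events.
These are the Tuesdays and Thursdays of each week.
The following Tuesday is 2014-03-18.
Next Thursday: 2014-03-20.
Next Tuesday: 2014-03-25.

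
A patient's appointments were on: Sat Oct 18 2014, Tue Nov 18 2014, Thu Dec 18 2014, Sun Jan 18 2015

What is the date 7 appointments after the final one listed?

Each date is the 18th; the gaps (31, 30, 31) track the month lengths.
The rule is the 18th of each month.
February 2015: Wed Feb 18 2015.
March 2015: Wed Mar 18 2015.
April 2015: Sat Apr 18 2015.
Next: May 2015 → Mon May 18 2015.
Next: June 2015 → Thu Jun 18 2015.
July 2015: Sat Jul 18 2015.
Next: August 2015 → Tue Aug 18 2015.

Tue Aug 18 2015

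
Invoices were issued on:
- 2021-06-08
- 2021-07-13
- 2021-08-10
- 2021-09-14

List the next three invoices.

All dates are Tuesdays, 35, 28, 35 days apart.
Specifically, the 2nd Tuesday of each month.
October 2021 — 2nd Tuesday is 2021-10-12.
November 2021 — 2nd Tuesday is 2021-11-09.
December 2021 — 2nd Tuesday is 2021-12-14.

2021-10-12, 2021-11-09, 2021-12-14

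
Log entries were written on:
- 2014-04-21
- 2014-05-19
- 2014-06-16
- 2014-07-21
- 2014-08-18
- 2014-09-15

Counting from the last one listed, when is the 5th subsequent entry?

All dates are Mondays, 28, 28, 35, 28, 28 days apart.
Specifically, the 3rd Monday of each month.
October 2014 — 3rd Monday is 2014-10-20.
3rd Monday of November 2014: 2014-11-17.
3rd Monday of December 2014: 2014-12-15.
3rd Monday of January 2015: 2015-01-19.
February 2015 — 3rd Monday is 2015-02-16.

2015-02-16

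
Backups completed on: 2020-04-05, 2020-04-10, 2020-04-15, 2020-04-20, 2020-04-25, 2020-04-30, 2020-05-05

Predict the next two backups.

2020-05-10, 2020-05-15

Gaps between consecutive events: 5, 5, 5, 5, 5, 5 days — a constant 5-day interval.
2020-05-05 + 5 days = 2020-05-10.
2020-05-10 + 5 days = 2020-05-15.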